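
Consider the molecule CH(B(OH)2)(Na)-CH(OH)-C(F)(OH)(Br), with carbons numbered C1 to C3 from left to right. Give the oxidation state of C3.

+3

C3 has one bond to C (0), one bond to F (+1), one bond to O (+1), one bond to Br (+1).
Oxidation state = 0 + 1 + 1 + 1 = +3.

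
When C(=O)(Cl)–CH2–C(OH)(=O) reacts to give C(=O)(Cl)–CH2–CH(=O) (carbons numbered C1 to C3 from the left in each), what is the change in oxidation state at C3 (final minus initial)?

Before: C3 has 1 bond to C, 3 bonds to O → oxidation state +3.
After: C3 has 1 bond to C, 1 bond to H, 2 bonds to O → oxidation state +1.
Δ = +1 − (+3) = -2, so this is a reduction at C3.

-2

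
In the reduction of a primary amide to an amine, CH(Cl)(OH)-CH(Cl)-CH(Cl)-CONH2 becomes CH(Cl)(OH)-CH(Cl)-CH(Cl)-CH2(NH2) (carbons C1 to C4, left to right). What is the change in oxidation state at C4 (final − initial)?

Before: C4 has 1 bond to C, 2 bonds to O, 1 bond to N → oxidation state +3.
After: C4 has 1 bond to C, 2 bonds to H, 1 bond to N → oxidation state -1.
Δ = -1 − (+3) = -4, so this is a reduction at C4.

-4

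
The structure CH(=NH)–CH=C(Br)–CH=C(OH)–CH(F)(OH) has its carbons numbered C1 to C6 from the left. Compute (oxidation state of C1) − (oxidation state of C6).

C1: 1C, 1H, 2N → 0 − 1 + 2 = +1
C6: 1C, 1H, 1O, 1F → 0 − 1 + 1 + 1 = +1
Difference: +1 − (+1) = 0.

0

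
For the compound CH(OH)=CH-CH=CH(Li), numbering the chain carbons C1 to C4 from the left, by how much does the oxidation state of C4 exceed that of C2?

-1

C4: 2C, 1H, 1Li → 0 − 1 − 1 = -2
C2: 3C, 1H → 0 − 1 = -1
Difference: -2 − (-1) = -1.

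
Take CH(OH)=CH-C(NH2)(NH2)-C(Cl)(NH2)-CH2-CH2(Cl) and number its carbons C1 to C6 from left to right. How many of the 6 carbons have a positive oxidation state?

2

Assign +1 per bond to O/N/halogen, −1 per bond to H or an electropositive element, and 0 per bond to carbon. Tallying each carbon:
C1: 2C, 1H, 1O → 0 − 1 + 1 = 0
C2: 3C, 1H → 0 − 1 = -1
C3: 2C, 2N → 0 + 2 = +2
C4: 2C, 1N, 1Cl → 0 + 1 + 1 = +2
C5: 2C, 2H → 0 − 2 = -2
C6: 1C, 2H, 1Cl → 0 − 2 + 1 = -1
2 carbons (C3, C4) meet the condition.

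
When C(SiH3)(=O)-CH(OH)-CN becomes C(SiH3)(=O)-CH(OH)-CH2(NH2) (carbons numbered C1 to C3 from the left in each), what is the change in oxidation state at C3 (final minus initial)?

-4

Before: C3 has 1 bond to C, 3 bonds to N → oxidation state +3.
After: C3 has 1 bond to C, 2 bonds to H, 1 bond to N → oxidation state -1.
Δ = -1 − (+3) = -4, so this is a reduction at C3.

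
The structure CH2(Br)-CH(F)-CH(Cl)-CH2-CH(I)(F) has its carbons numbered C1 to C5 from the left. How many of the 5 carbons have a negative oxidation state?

2

Tallying each carbon's bonds:
C1: 1C, 2H, 1Br → 0 − 2 + 1 = -1
C2: 2C, 1H, 1F → 0 − 1 + 1 = 0
C3: 2C, 1H, 1Cl → 0 − 1 + 1 = 0
C4: 2C, 2H → 0 − 2 = -2
C5: 1C, 1H, 1F, 1I → 0 − 1 + 1 + 1 = +1
2 carbons (C1, C4) meet the condition.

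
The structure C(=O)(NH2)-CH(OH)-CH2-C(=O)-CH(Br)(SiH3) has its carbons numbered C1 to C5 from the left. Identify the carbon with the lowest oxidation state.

C3

Bonds to more-electronegative neighbours contribute +1 each, bonds to H or metals contribute −1 each, and C–C bonds contribute 0. Tallying each carbon:
C1: 1C, 2O, 1N → 0 + 2 + 1 = +3
C2: 2C, 1H, 1O → 0 − 1 + 1 = 0
C3: 2C, 2H → 0 − 2 = -2
C4: 2C, 2O → 0 + 2 = +2
C5: 1C, 1H, 1Br, 1Si → 0 − 1 + 1 − 1 = -1
The most reduced carbon is C3 at -2.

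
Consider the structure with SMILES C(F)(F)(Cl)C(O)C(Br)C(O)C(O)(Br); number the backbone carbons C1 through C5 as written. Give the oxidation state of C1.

Each bond to a more electronegative atom (O, N, halogen) counts +1, each bond to a less electronegative atom (H, metal, B, Si) counts −1, and each C–C bond counts 0.
C1 has one bond to C (0), one bond to F (+1), one bond to F (+1), one bond to Cl (+1).
Oxidation state = 0 + 1 + 1 + 1 = +3.

+3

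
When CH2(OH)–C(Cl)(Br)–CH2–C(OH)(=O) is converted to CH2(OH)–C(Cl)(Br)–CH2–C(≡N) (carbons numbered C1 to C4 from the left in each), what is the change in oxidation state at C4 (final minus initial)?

0

Before: C4 has 1 bond to C, 3 bonds to O → oxidation state +3.
After: C4 has 1 bond to C, 3 bonds to N → oxidation state +3.
Δ = +3 − (+3) = 0, so no net redox change at C4.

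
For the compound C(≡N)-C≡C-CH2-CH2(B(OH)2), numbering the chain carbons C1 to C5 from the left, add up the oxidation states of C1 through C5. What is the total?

Each bond to a more electronegative atom (O, N, halogen) counts +1, each bond to a less electronegative atom (H, metal, B, Si) counts −1, and each C–C bond counts 0. Tallying each carbon:
C1: 1C, 3N → 0 + 3 = +3
C2: 4C → 0 = 0
C3: 4C → 0 = 0
C4: 2C, 2H → 0 − 2 = -2
C5: 1C, 2H, 1B → 0 − 2 − 1 = -3
Sum = +3 + 0 + 0 − 2 − 3 = -2.

-2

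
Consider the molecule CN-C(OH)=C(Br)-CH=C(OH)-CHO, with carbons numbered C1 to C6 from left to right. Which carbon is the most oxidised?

Tallying each carbon's bonds:
C1: 1C, 3N → 0 + 3 = +3
C2: 3C, 1O → 0 + 1 = +1
C3: 3C, 1Br → 0 + 1 = +1
C4: 3C, 1H → 0 − 1 = -1
C5: 3C, 1O → 0 + 1 = +1
C6: 1C, 1H, 2O → 0 − 1 + 2 = +1
The most oxidised carbon is C1 at +3.

C1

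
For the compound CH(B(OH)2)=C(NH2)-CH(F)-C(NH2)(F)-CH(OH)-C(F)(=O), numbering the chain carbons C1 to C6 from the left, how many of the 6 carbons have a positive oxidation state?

3

Tallying each carbon's bonds:
C1: 2C, 1H, 1B → 0 − 1 − 1 = -2
C2: 3C, 1N → 0 + 1 = +1
C3: 2C, 1H, 1F → 0 − 1 + 1 = 0
C4: 2C, 1N, 1F → 0 + 1 + 1 = +2
C5: 2C, 1H, 1O → 0 − 1 + 1 = 0
C6: 1C, 2O, 1F → 0 + 2 + 1 = +3
3 carbons (C2, C4, C6) meet the condition.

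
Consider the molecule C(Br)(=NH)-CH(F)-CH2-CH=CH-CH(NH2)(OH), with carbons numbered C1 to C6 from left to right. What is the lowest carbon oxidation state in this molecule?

Tallying each carbon's bonds:
C1: 1C, 2N, 1Br → 0 + 2 + 1 = +3
C2: 2C, 1H, 1F → 0 − 1 + 1 = 0
C3: 2C, 2H → 0 − 2 = -2
C4: 3C, 1H → 0 − 1 = -1
C5: 3C, 1H → 0 − 1 = -1
C6: 1C, 1H, 1O, 1N → 0 − 1 + 1 + 1 = +1
The lowest value is -2.

-2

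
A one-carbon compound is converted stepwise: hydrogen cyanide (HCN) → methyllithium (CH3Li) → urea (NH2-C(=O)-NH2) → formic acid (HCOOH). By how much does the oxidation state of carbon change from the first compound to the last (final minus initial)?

0

Carbon oxidation states along the series — hydrogen cyanide: +2, methyllithium: -4, urea: +4, formic acid: +2.
Net change = +2 − (+2) = 0.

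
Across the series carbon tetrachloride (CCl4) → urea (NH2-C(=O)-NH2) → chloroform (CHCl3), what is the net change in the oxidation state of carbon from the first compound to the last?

Carbon oxidation states along the series — carbon tetrachloride: +4, urea: +4, chloroform: +2.
Net change = +2 − (+4) = -2.

-2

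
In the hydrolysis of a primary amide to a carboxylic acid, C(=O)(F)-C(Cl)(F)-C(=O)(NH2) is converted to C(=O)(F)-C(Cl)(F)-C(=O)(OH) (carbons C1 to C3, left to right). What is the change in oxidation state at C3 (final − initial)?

Before: C3 has 1 bond to C, 2 bonds to O, 1 bond to N → oxidation state +3.
After: C3 has 1 bond to C, 3 bonds to O → oxidation state +3.
Δ = +3 − (+3) = 0, so no net redox change at C3.

0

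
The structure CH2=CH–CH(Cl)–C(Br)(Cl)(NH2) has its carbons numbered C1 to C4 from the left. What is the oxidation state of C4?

C4 has one bond to C (0), one bond to Br (+1), one bond to Cl (+1), one bond to N (+1).
Oxidation state = 0 + 1 + 1 + 1 = +3.

+3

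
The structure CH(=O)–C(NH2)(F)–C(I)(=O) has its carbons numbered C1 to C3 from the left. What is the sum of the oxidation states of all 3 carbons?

+6

Each bond to a more electronegative atom (O, N, halogen) counts +1, each bond to a less electronegative atom (H, metal, B, Si) counts −1, and each C–C bond counts 0. Tallying each carbon:
C1: 1C, 1H, 2O → 0 − 1 + 2 = +1
C2: 2C, 1N, 1F → 0 + 1 + 1 = +2
C3: 1C, 2O, 1I → 0 + 2 + 1 = +3
Sum = +1 + 2 + 3 = +6.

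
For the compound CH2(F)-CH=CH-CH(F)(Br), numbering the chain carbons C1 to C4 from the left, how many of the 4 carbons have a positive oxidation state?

Bonds to more-electronegative neighbours contribute +1 each, bonds to H or metals contribute −1 each, and C–C bonds contribute 0. Tallying each carbon:
C1: 1C, 2H, 1F → 0 − 2 + 1 = -1
C2: 3C, 1H → 0 − 1 = -1
C3: 3C, 1H → 0 − 1 = -1
C4: 1C, 1H, 1F, 1Br → 0 − 1 + 1 + 1 = +1
1 carbon (C4) meets the condition.

1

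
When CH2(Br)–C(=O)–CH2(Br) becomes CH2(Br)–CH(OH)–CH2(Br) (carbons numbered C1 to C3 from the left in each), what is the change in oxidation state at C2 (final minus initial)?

Before: C2 has 2 bonds to C, 2 bonds to O → oxidation state +2.
After: C2 has 2 bonds to C, 1 bond to H, 1 bond to O → oxidation state 0.
Δ = 0 − (+2) = -2, so this is a reduction at C2.

-2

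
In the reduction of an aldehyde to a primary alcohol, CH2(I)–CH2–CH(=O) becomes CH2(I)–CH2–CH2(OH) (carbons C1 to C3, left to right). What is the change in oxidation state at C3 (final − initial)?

-2

Before: C3 has 1 bond to C, 1 bond to H, 2 bonds to O → oxidation state +1.
After: C3 has 1 bond to C, 2 bonds to H, 1 bond to O → oxidation state -1.
Δ = -1 − (+1) = -2, so this is a reduction at C3.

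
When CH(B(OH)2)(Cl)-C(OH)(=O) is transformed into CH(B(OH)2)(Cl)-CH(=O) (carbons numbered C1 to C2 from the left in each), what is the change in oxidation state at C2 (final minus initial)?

-2

Before: C2 has 1 bond to C, 3 bonds to O → oxidation state +3.
After: C2 has 1 bond to C, 1 bond to H, 2 bonds to O → oxidation state +1.
Δ = +1 − (+3) = -2, so this is a reduction at C2.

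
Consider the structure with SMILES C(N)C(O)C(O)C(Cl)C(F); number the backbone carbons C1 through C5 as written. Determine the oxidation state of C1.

-1

C1 has one bond to C (0), one bond to N (+1), one bond to H (-1), one bond to H (-1).
Oxidation state = 0 + 1 − 1 − 1 = -1.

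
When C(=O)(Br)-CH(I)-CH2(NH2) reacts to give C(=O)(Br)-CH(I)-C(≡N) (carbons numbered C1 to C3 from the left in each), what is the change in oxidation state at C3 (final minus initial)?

Before: C3 has 1 bond to C, 2 bonds to H, 1 bond to N → oxidation state -1.
After: C3 has 1 bond to C, 3 bonds to N → oxidation state +3.
Δ = +3 − (-1) = +4, so this is an oxidation at C3.

+4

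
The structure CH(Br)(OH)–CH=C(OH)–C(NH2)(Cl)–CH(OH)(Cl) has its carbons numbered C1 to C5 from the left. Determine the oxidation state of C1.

Count +1 for every bond to an atom more electronegative than carbon and −1 for every bond to one less electronegative; C–C bonds are 0.
C1 has one bond to C (0), one bond to Br (+1), one bond to H (-1), one bond to O (+1).
Oxidation state = 0 + 1 − 1 + 1 = +1.

+1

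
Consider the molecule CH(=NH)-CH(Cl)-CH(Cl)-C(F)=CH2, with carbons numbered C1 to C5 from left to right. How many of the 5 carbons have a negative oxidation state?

Each bond to a more electronegative atom (O, N, halogen) counts +1, each bond to a less electronegative atom (H, metal, B, Si) counts −1, and each C–C bond counts 0. Tallying each carbon:
C1: 1C, 1H, 2N → 0 − 1 + 2 = +1
C2: 2C, 1H, 1Cl → 0 − 1 + 1 = 0
C3: 2C, 1H, 1Cl → 0 − 1 + 1 = 0
C4: 3C, 1F → 0 + 1 = +1
C5: 2C, 2H → 0 − 2 = -2
1 carbon (C5) meets the condition.

1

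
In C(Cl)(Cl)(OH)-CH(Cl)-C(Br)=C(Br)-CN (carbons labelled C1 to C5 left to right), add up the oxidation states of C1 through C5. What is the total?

Tallying each carbon's bonds:
C1: 1C, 1O, 2Cl → 0 + 1 + 2 = +3
C2: 2C, 1H, 1Cl → 0 − 1 + 1 = 0
C3: 3C, 1Br → 0 + 1 = +1
C4: 3C, 1Br → 0 + 1 = +1
C5: 1C, 3N → 0 + 3 = +3
Sum = +3 + 0 + 1 + 1 + 3 = +8.

+8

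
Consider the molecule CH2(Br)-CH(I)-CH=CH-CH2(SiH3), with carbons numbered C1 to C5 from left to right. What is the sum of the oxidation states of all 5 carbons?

Tallying each carbon's bonds:
C1: 1C, 2H, 1Br → 0 − 2 + 1 = -1
C2: 2C, 1H, 1I → 0 − 1 + 1 = 0
C3: 3C, 1H → 0 − 1 = -1
C4: 3C, 1H → 0 − 1 = -1
C5: 1C, 2H, 1Si → 0 − 2 − 1 = -3
Sum = -1 + 0 − 1 − 1 − 3 = -6.

-6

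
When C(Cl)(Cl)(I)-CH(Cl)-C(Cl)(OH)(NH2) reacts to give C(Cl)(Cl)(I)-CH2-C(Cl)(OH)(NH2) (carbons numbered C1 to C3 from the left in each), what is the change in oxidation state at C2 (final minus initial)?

Before: C2 has 2 bonds to C, 1 bond to H, 1 bond to Cl → oxidation state 0.
After: C2 has 2 bonds to C, 2 bonds to H → oxidation state -2.
Δ = -2 − (0) = -2, so this is a reduction at C2.

-2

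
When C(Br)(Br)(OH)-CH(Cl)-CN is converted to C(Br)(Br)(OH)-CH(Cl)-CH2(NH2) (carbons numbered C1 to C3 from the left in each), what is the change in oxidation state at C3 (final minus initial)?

-4

Before: C3 has 1 bond to C, 3 bonds to N → oxidation state +3.
After: C3 has 1 bond to C, 2 bonds to H, 1 bond to N → oxidation state -1.
Δ = -1 − (+3) = -4, so this is a reduction at C3.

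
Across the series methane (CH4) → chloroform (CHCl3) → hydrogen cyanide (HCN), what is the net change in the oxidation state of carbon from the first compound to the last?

Carbon oxidation states along the series — methane: -4, chloroform: +2, hydrogen cyanide: +2.
Net change = +2 − (-4) = +6.

+6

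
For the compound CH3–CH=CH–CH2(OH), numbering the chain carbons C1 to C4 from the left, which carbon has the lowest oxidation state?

C1

Bonds to more-electronegative neighbours contribute +1 each, bonds to H or metals contribute −1 each, and C–C bonds contribute 0. Tallying each carbon:
C1: 1C, 3H → 0 − 3 = -3
C2: 3C, 1H → 0 − 1 = -1
C3: 3C, 1H → 0 − 1 = -1
C4: 1C, 2H, 1O → 0 − 2 + 1 = -1
The most reduced carbon is C1 at -3.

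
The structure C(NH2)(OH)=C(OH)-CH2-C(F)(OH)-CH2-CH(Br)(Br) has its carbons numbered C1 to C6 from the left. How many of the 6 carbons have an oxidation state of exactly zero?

0

Each bond to a more electronegative atom (O, N, halogen) counts +1, each bond to a less electronegative atom (H, metal, B, Si) counts −1, and each C–C bond counts 0. Tallying each carbon:
C1: 2C, 1O, 1N → 0 + 1 + 1 = +2
C2: 3C, 1O → 0 + 1 = +1
C3: 2C, 2H → 0 − 2 = -2
C4: 2C, 1O, 1F → 0 + 1 + 1 = +2
C5: 2C, 2H → 0 − 2 = -2
C6: 1C, 1H, 2Br → 0 − 1 + 2 = +1
0 carbons meet the condition.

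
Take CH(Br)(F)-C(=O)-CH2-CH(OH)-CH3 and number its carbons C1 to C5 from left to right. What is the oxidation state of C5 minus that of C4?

-3

C5: 1C, 3H → 0 − 3 = -3
C4: 2C, 1H, 1O → 0 − 1 + 1 = 0
Difference: -3 − (0) = -3.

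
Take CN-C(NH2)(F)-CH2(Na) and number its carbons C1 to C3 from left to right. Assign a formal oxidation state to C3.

-3

Each bond to a more electronegative atom (O, N, halogen) counts +1, each bond to a less electronegative atom (H, metal, B, Si) counts −1, and each C–C bond counts 0.
C3 has one bond to C (0), one bond to H (-1), one bond to Na (-1), one bond to H (-1).
Oxidation state = 0 − 1 − 1 − 1 = -3.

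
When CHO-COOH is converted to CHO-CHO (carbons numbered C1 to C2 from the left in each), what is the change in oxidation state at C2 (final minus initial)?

Before: C2 has 1 bond to C, 3 bonds to O → oxidation state +3.
After: C2 has 1 bond to C, 1 bond to H, 2 bonds to O → oxidation state +1.
Δ = +1 − (+3) = -2, so this is a reduction at C2.

-2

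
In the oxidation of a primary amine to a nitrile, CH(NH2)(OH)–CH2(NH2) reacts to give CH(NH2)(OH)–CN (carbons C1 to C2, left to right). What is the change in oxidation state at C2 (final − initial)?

+4

Before: C2 has 1 bond to C, 2 bonds to H, 1 bond to N → oxidation state -1.
After: C2 has 1 bond to C, 3 bonds to N → oxidation state +3.
Δ = +3 − (-1) = +4, so this is an oxidation at C2.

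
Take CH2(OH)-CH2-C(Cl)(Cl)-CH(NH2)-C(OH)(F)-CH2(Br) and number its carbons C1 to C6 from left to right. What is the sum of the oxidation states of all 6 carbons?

Tallying each carbon's bonds:
C1: 1C, 2H, 1O → 0 − 2 + 1 = -1
C2: 2C, 2H → 0 − 2 = -2
C3: 2C, 2Cl → 0 + 2 = +2
C4: 2C, 1H, 1N → 0 − 1 + 1 = 0
C5: 2C, 1O, 1F → 0 + 1 + 1 = +2
C6: 1C, 2H, 1Br → 0 − 2 + 1 = -1
Sum = -1 − 2 + 2 + 0 + 2 − 1 = 0.

0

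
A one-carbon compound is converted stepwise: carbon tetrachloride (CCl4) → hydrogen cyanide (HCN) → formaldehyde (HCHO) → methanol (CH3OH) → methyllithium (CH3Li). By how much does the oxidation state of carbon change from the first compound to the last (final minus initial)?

-8

Carbon oxidation states along the series — carbon tetrachloride: +4, hydrogen cyanide: +2, formaldehyde: 0, methanol: -2, methyllithium: -4.
Net change = -4 − (+4) = -8.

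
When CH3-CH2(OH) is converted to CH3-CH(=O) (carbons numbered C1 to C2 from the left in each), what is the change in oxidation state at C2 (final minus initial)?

Before: C2 has 1 bond to C, 2 bonds to H, 1 bond to O → oxidation state -1.
After: C2 has 1 bond to C, 1 bond to H, 2 bonds to O → oxidation state +1.
Δ = +1 − (-1) = +2, so this is an oxidation at C2.

+2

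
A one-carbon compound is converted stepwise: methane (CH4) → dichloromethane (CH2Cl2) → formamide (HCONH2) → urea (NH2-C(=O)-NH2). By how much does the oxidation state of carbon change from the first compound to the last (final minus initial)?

Carbon oxidation states along the series — methane: -4, dichloromethane: 0, formamide: +2, urea: +4.
Net change = +4 − (-4) = +8.

+8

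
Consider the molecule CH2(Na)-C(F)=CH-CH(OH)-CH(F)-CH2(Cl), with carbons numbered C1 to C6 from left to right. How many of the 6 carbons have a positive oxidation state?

1

Tallying each carbon's bonds:
C1: 1C, 2H, 1Na → 0 − 2 − 1 = -3
C2: 3C, 1F → 0 + 1 = +1
C3: 3C, 1H → 0 − 1 = -1
C4: 2C, 1H, 1O → 0 − 1 + 1 = 0
C5: 2C, 1H, 1F → 0 − 1 + 1 = 0
C6: 1C, 2H, 1Cl → 0 − 2 + 1 = -1
1 carbon (C2) meets the condition.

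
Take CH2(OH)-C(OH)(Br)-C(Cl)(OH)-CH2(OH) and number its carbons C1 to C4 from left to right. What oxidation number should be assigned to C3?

Assign +1 per bond to O/N/halogen, −1 per bond to H or an electropositive element, and 0 per bond to carbon.
C3 has one bond to C (0), one bond to C (0), one bond to Cl (+1), one bond to O (+1).
Oxidation state = 0 + 0 + 1 + 1 = +2.

+2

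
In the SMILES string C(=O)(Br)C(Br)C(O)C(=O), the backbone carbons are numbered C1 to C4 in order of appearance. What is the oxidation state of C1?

C1 has one bond to C (0), a double bond to O (2×+1 = +2), one bond to Br (+1).
Oxidation state = 0 + 2 + 1 = +3.

+3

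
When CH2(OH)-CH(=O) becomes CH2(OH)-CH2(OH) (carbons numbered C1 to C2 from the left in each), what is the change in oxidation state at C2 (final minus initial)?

-2

Before: C2 has 1 bond to C, 1 bond to H, 2 bonds to O → oxidation state +1.
After: C2 has 1 bond to C, 2 bonds to H, 1 bond to O → oxidation state -1.
Δ = -1 − (+1) = -2, so this is a reduction at C2.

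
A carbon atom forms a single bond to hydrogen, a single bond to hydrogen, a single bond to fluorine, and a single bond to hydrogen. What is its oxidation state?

The carbon has one bond to H (-1), one bond to F (+1), one bond to H (-1), one bond to H (-1).
Oxidation state = -1 + 1 − 1 − 1 = -2.

-2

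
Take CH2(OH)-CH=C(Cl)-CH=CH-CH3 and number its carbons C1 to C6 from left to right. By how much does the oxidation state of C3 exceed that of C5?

+2

C3: 3C, 1Cl → 0 + 1 = +1
C5: 3C, 1H → 0 − 1 = -1
Difference: +1 − (-1) = +2.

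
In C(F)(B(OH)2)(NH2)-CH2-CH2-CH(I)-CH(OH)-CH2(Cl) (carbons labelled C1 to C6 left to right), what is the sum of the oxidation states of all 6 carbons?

-4

Count +1 for every bond to an atom more electronegative than carbon and −1 for every bond to one less electronegative; C–C bonds are 0. Tallying each carbon:
C1: 1C, 1N, 1F, 1B → 0 + 1 + 1 − 1 = +1
C2: 2C, 2H → 0 − 2 = -2
C3: 2C, 2H → 0 − 2 = -2
C4: 2C, 1H, 1I → 0 − 1 + 1 = 0
C5: 2C, 1H, 1O → 0 − 1 + 1 = 0
C6: 1C, 2H, 1Cl → 0 − 2 + 1 = -1
Sum = +1 − 2 − 2 + 0 + 0 − 1 = -4.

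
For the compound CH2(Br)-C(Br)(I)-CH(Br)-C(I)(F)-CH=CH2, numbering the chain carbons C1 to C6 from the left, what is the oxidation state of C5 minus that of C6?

C5: 3C, 1H → 0 − 1 = -1
C6: 2C, 2H → 0 − 2 = -2
Difference: -1 − (-2) = +1.

+1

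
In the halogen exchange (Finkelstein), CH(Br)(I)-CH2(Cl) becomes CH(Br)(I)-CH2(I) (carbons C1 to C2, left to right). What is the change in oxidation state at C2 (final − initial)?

0

Before: C2 has 1 bond to C, 2 bonds to H, 1 bond to Cl → oxidation state -1.
After: C2 has 1 bond to C, 2 bonds to H, 1 bond to I → oxidation state -1.
Δ = -1 − (-1) = 0, so no net redox change at C2.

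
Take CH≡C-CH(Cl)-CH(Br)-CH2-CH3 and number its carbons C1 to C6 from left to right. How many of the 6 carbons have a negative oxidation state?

3

Bonds to more-electronegative neighbours contribute +1 each, bonds to H or metals contribute −1 each, and C–C bonds contribute 0. Tallying each carbon:
C1: 3C, 1H → 0 − 1 = -1
C2: 4C → 0 = 0
C3: 2C, 1H, 1Cl → 0 − 1 + 1 = 0
C4: 2C, 1H, 1Br → 0 − 1 + 1 = 0
C5: 2C, 2H → 0 − 2 = -2
C6: 1C, 3H → 0 − 3 = -3
3 carbons (C1, C5, C6) meet the condition.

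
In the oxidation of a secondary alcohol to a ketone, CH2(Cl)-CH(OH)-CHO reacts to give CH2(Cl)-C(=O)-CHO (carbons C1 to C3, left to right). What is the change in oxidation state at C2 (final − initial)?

+2

Before: C2 has 2 bonds to C, 1 bond to H, 1 bond to O → oxidation state 0.
After: C2 has 2 bonds to C, 2 bonds to O → oxidation state +2.
Δ = +2 − (0) = +2, so this is an oxidation at C2.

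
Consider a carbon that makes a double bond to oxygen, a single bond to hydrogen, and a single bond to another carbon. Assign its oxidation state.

+1

Assign +1 per bond to O/N/halogen, −1 per bond to H or an electropositive element, and 0 per bond to carbon.
The carbon has one bond to C (0), one bond to H (-1), a double bond to O (2×+1 = +2).
Oxidation state = 0 − 1 + 2 = +1.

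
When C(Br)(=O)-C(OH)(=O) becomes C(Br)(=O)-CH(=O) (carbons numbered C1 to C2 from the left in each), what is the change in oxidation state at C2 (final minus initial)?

-2

Before: C2 has 1 bond to C, 3 bonds to O → oxidation state +3.
After: C2 has 1 bond to C, 1 bond to H, 2 bonds to O → oxidation state +1.
Δ = +1 − (+3) = -2, so this is a reduction at C2.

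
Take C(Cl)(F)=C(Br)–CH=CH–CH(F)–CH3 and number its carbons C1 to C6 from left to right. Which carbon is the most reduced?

C6

Assign +1 per bond to O/N/halogen, −1 per bond to H or an electropositive element, and 0 per bond to carbon. Tallying each carbon:
C1: 2C, 1F, 1Cl → 0 + 1 + 1 = +2
C2: 3C, 1Br → 0 + 1 = +1
C3: 3C, 1H → 0 − 1 = -1
C4: 3C, 1H → 0 − 1 = -1
C5: 2C, 1H, 1F → 0 − 1 + 1 = 0
C6: 1C, 3H → 0 − 3 = -3
The most reduced carbon is C6 at -3.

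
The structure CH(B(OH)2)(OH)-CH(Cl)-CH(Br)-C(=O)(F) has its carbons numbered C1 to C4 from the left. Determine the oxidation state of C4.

+3

Bonds to more-electronegative neighbours contribute +1 each, bonds to H or metals contribute −1 each, and C–C bonds contribute 0.
C4 has one bond to C (0), a double bond to O (2×+1 = +2), one bond to F (+1).
Oxidation state = 0 + 2 + 1 = +3.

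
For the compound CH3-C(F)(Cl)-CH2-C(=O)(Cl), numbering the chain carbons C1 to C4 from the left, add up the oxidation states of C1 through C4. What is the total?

Bonds to more-electronegative neighbours contribute +1 each, bonds to H or metals contribute −1 each, and C–C bonds contribute 0. Tallying each carbon:
C1: 1C, 3H → 0 − 3 = -3
C2: 2C, 1F, 1Cl → 0 + 1 + 1 = +2
C3: 2C, 2H → 0 − 2 = -2
C4: 1C, 2O, 1Cl → 0 + 2 + 1 = +3
Sum = -3 + 2 − 2 + 3 = 0.

0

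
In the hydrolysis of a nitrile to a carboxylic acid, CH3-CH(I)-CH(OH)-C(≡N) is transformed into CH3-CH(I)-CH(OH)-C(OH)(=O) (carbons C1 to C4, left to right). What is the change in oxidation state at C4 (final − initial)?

Before: C4 has 1 bond to C, 3 bonds to N → oxidation state +3.
After: C4 has 1 bond to C, 3 bonds to O → oxidation state +3.
Δ = +3 − (+3) = 0, so no net redox change at C4.

0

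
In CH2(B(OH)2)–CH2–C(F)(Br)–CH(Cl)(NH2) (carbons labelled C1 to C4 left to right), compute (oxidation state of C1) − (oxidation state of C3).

C1: 1C, 2H, 1B → 0 − 2 − 1 = -3
C3: 2C, 1F, 1Br → 0 + 1 + 1 = +2
Difference: -3 − (+2) = -5.

-5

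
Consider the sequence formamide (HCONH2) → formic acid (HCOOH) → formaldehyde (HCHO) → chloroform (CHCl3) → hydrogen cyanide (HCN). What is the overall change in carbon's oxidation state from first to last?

0

Carbon oxidation states along the series — formamide: +2, formic acid: +2, formaldehyde: 0, chloroform: +2, hydrogen cyanide: +2.
Net change = +2 − (+2) = 0.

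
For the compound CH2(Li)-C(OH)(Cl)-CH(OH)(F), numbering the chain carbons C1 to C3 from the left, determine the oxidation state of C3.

+1

C3 has one bond to C (0), one bond to O (+1), one bond to H (-1), one bond to F (+1).
Oxidation state = 0 + 1 − 1 + 1 = +1.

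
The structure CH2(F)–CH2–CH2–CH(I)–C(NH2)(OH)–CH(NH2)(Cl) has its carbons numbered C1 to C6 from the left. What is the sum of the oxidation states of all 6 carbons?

-2

Assign +1 per bond to O/N/halogen, −1 per bond to H or an electropositive element, and 0 per bond to carbon. Tallying each carbon:
C1: 1C, 2H, 1F → 0 − 2 + 1 = -1
C2: 2C, 2H → 0 − 2 = -2
C3: 2C, 2H → 0 − 2 = -2
C4: 2C, 1H, 1I → 0 − 1 + 1 = 0
C5: 2C, 1O, 1N → 0 + 1 + 1 = +2
C6: 1C, 1H, 1N, 1Cl → 0 − 1 + 1 + 1 = +1
Sum = -1 − 2 − 2 + 0 + 2 + 1 = -2.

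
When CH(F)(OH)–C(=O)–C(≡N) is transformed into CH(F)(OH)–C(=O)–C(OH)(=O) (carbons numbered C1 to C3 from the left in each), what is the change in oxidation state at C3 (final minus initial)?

0

Before: C3 has 1 bond to C, 3 bonds to N → oxidation state +3.
After: C3 has 1 bond to C, 3 bonds to O → oxidation state +3.
Δ = +3 − (+3) = 0, so no net redox change at C3.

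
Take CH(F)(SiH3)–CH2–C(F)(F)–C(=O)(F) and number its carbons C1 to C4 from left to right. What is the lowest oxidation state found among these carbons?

-2

Assign +1 per bond to O/N/halogen, −1 per bond to H or an electropositive element, and 0 per bond to carbon. Tallying each carbon:
C1: 1C, 1H, 1F, 1Si → 0 − 1 + 1 − 1 = -1
C2: 2C, 2H → 0 − 2 = -2
C3: 2C, 2F → 0 + 2 = +2
C4: 1C, 2O, 1F → 0 + 2 + 1 = +3
The lowest value is -2.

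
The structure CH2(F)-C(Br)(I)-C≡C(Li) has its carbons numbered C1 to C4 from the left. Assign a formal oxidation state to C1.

Bonds to more-electronegative neighbours contribute +1 each, bonds to H or metals contribute −1 each, and C–C bonds contribute 0.
C1 has one bond to C (0), one bond to H (-1), one bond to F (+1), one bond to H (-1).
Oxidation state = 0 − 1 + 1 − 1 = -1.

-1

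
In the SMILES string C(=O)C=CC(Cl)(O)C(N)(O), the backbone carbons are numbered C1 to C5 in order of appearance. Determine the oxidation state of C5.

Assign +1 per bond to O/N/halogen, −1 per bond to H or an electropositive element, and 0 per bond to carbon.
C5 has one bond to C (0), one bond to N (+1), one bond to O (+1), one bond to H (-1).
Oxidation state = 0 + 1 + 1 − 1 = +1.

+1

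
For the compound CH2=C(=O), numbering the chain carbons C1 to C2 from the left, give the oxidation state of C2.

+2

Assign +1 per bond to O/N/halogen, −1 per bond to H or an electropositive element, and 0 per bond to carbon.
C2 has a double bond to C (2×0 = 0), a double bond to O (2×+1 = +2).
Oxidation state = 0 + 2 = +2.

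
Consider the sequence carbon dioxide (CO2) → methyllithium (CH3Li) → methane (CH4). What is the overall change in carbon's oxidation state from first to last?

Carbon oxidation states along the series — carbon dioxide: +4, methyllithium: -4, methane: -4.
Net change = -4 − (+4) = -8.

-8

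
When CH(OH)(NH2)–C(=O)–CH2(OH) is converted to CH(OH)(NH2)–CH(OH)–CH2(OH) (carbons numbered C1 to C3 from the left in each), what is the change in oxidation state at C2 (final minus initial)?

-2

Before: C2 has 2 bonds to C, 2 bonds to O → oxidation state +2.
After: C2 has 2 bonds to C, 1 bond to H, 1 bond to O → oxidation state 0.
Δ = 0 − (+2) = -2, so this is a reduction at C2.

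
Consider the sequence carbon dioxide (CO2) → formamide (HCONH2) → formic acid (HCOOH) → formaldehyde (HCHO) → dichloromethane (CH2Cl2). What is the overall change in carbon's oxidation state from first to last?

-4

Carbon oxidation states along the series — carbon dioxide: +4, formamide: +2, formic acid: +2, formaldehyde: 0, dichloromethane: 0.
Net change = 0 − (+4) = -4.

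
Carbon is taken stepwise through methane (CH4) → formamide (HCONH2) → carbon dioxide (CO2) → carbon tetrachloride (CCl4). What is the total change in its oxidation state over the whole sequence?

Carbon oxidation states along the series — methane: -4, formamide: +2, carbon dioxide: +4, carbon tetrachloride: +4.
Net change = +4 − (-4) = +8.

+8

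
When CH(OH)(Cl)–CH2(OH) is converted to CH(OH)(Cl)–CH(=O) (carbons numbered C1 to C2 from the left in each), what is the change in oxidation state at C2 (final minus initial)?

Before: C2 has 1 bond to C, 2 bonds to H, 1 bond to O → oxidation state -1.
After: C2 has 1 bond to C, 1 bond to H, 2 bonds to O → oxidation state +1.
Δ = +1 − (-1) = +2, so this is an oxidation at C2.

+2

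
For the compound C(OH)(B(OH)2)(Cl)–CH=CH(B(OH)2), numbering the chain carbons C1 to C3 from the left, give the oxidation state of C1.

Count +1 for every bond to an atom more electronegative than carbon and −1 for every bond to one less electronegative; C–C bonds are 0.
C1 has one bond to C (0), one bond to O (+1), one bond to B (-1), one bond to Cl (+1).
Oxidation state = 0 + 1 − 1 + 1 = +1.

+1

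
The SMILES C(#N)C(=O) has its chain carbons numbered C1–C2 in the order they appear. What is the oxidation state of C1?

+3

Each bond to a more electronegative atom (O, N, halogen) counts +1, each bond to a less electronegative atom (H, metal, B, Si) counts −1, and each C–C bond counts 0.
C1 has one bond to C (0), a triple bond to N (3×+1 = +3).
Oxidation state = 0 + 3 = +3.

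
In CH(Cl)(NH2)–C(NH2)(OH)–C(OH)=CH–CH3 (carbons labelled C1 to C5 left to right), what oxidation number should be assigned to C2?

+2

Bonds to more-electronegative neighbours contribute +1 each, bonds to H or metals contribute −1 each, and C–C bonds contribute 0.
C2 has one bond to C (0), one bond to C (0), one bond to N (+1), one bond to O (+1).
Oxidation state = 0 + 0 + 1 + 1 = +2.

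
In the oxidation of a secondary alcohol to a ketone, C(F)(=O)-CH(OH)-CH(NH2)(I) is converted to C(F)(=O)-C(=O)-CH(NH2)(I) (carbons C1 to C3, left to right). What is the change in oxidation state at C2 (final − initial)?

Before: C2 has 2 bonds to C, 1 bond to H, 1 bond to O → oxidation state 0.
After: C2 has 2 bonds to C, 2 bonds to O → oxidation state +2.
Δ = +2 − (0) = +2, so this is an oxidation at C2.

+2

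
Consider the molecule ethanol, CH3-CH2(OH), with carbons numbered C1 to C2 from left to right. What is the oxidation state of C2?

Count +1 for every bond to an atom more electronegative than carbon and −1 for every bond to one less electronegative; C–C bonds are 0.
C2 has one bond to H (-1), one bond to H (-1), one bond to O (+1), one bond to C (0).
Oxidation state = -1 − 1 + 1 + 0 = -1.

-1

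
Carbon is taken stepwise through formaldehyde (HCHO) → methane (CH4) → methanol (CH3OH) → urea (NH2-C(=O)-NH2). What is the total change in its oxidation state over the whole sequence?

+4

Carbon oxidation states along the series — formaldehyde: 0, methane: -4, methanol: -2, urea: +4.
Net change = +4 − (0) = +4.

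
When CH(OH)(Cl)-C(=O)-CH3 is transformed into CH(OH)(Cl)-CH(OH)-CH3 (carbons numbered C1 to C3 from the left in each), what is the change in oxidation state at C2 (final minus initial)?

-2

Before: C2 has 2 bonds to C, 2 bonds to O → oxidation state +2.
After: C2 has 2 bonds to C, 1 bond to H, 1 bond to O → oxidation state 0.
Δ = 0 − (+2) = -2, so this is a reduction at C2.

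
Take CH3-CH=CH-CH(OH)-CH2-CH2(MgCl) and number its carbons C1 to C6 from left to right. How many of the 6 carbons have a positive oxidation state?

Tallying each carbon's bonds:
C1: 1C, 3H → 0 − 3 = -3
C2: 3C, 1H → 0 − 1 = -1
C3: 3C, 1H → 0 − 1 = -1
C4: 2C, 1H, 1O → 0 − 1 + 1 = 0
C5: 2C, 2H → 0 − 2 = -2
C6: 1C, 2H, 1Mg → 0 − 2 − 1 = -3
0 carbons meet the condition.

0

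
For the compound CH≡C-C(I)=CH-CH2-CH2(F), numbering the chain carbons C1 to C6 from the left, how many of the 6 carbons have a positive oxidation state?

Tallying each carbon's bonds:
C1: 3C, 1H → 0 − 1 = -1
C2: 4C → 0 = 0
C3: 3C, 1I → 0 + 1 = +1
C4: 3C, 1H → 0 − 1 = -1
C5: 2C, 2H → 0 − 2 = -2
C6: 1C, 2H, 1F → 0 − 2 + 1 = -1
1 carbon (C3) meets the condition.

1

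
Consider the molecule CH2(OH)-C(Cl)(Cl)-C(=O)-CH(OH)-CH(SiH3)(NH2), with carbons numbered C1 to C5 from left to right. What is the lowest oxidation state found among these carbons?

-1

Tallying each carbon's bonds:
C1: 1C, 2H, 1O → 0 − 2 + 1 = -1
C2: 2C, 2Cl → 0 + 2 = +2
C3: 2C, 2O → 0 + 2 = +2
C4: 2C, 1H, 1O → 0 − 1 + 1 = 0
C5: 1C, 1H, 1N, 1Si → 0 − 1 + 1 − 1 = -1
The lowest value is -1.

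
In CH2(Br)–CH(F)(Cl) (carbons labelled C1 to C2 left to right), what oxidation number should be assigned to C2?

+1

C2 has one bond to C (0), one bond to F (+1), one bond to H (-1), one bond to Cl (+1).
Oxidation state = 0 + 1 − 1 + 1 = +1.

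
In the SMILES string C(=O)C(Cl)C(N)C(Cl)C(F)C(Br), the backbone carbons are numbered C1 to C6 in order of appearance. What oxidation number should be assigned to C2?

C2 has one bond to C (0), one bond to C (0), one bond to Cl (+1), one bond to H (-1).
Oxidation state = 0 + 0 + 1 − 1 = 0.

0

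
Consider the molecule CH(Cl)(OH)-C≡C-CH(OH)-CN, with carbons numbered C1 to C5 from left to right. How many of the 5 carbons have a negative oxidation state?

Count +1 for every bond to an atom more electronegative than carbon and −1 for every bond to one less electronegative; C–C bonds are 0. Tallying each carbon:
C1: 1C, 1H, 1O, 1Cl → 0 − 1 + 1 + 1 = +1
C2: 4C → 0 = 0
C3: 4C → 0 = 0
C4: 2C, 1H, 1O → 0 − 1 + 1 = 0
C5: 1C, 3N → 0 + 3 = +3
0 carbons meet the condition.

0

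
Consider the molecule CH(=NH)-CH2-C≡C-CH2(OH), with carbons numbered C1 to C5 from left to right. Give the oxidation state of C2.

-2

Each bond to a more electronegative atom (O, N, halogen) counts +1, each bond to a less electronegative atom (H, metal, B, Si) counts −1, and each C–C bond counts 0.
C2 has one bond to C (0), one bond to C (0), one bond to H (-1), one bond to H (-1).
Oxidation state = 0 + 0 − 1 − 1 = -2.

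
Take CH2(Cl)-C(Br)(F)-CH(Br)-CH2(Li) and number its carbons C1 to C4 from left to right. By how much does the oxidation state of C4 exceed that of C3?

-3

C4: 1C, 2H, 1Li → 0 − 2 − 1 = -3
C3: 2C, 1H, 1Br → 0 − 1 + 1 = 0
Difference: -3 − (0) = -3.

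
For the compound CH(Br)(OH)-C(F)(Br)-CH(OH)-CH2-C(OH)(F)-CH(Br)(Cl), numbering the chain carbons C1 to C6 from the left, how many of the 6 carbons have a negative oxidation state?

1

Tallying each carbon's bonds:
C1: 1C, 1H, 1O, 1Br → 0 − 1 + 1 + 1 = +1
C2: 2C, 1F, 1Br → 0 + 1 + 1 = +2
C3: 2C, 1H, 1O → 0 − 1 + 1 = 0
C4: 2C, 2H → 0 − 2 = -2
C5: 2C, 1O, 1F → 0 + 1 + 1 = +2
C6: 1C, 1H, 1Cl, 1Br → 0 − 1 + 1 + 1 = +1
1 carbon (C4) meets the condition.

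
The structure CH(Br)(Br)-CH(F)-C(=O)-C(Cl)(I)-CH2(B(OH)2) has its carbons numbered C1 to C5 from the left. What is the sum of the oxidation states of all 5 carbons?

Bonds to more-electronegative neighbours contribute +1 each, bonds to H or metals contribute −1 each, and C–C bonds contribute 0. Tallying each carbon:
C1: 1C, 1H, 2Br → 0 − 1 + 2 = +1
C2: 2C, 1H, 1F → 0 − 1 + 1 = 0
C3: 2C, 2O → 0 + 2 = +2
C4: 2C, 1Cl, 1I → 0 + 1 + 1 = +2
C5: 1C, 2H, 1B → 0 − 2 − 1 = -3
Sum = +1 + 0 + 2 + 2 − 3 = +2.

+2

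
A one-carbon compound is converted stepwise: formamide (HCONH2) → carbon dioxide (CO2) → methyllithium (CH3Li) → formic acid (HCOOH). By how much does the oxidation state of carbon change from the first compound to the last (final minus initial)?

0

Carbon oxidation states along the series — formamide: +2, carbon dioxide: +4, methyllithium: -4, formic acid: +2.
Net change = +2 − (+2) = 0.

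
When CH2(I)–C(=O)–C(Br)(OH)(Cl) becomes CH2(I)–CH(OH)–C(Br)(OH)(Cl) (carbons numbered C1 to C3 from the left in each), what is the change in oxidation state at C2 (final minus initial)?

-2

Before: C2 has 2 bonds to C, 2 bonds to O → oxidation state +2.
After: C2 has 2 bonds to C, 1 bond to H, 1 bond to O → oxidation state 0.
Δ = 0 − (+2) = -2, so this is a reduction at C2.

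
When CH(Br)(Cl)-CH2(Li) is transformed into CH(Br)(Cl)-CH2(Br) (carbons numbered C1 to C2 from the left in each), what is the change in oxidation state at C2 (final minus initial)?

Before: C2 has 1 bond to C, 2 bonds to H, 1 bond to Li → oxidation state -3.
After: C2 has 1 bond to C, 2 bonds to H, 1 bond to Br → oxidation state -1.
Δ = -1 − (-3) = +2, so this is an oxidation at C2.

+2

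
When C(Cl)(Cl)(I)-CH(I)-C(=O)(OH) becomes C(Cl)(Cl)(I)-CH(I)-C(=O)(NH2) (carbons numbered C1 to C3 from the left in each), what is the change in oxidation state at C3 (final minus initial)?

Before: C3 has 1 bond to C, 3 bonds to O → oxidation state +3.
After: C3 has 1 bond to C, 2 bonds to O, 1 bond to N → oxidation state +3.
Δ = +3 − (+3) = 0, so no net redox change at C3.

0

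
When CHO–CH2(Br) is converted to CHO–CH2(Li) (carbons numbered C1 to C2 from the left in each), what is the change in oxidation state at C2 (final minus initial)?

Before: C2 has 1 bond to C, 2 bonds to H, 1 bond to Br → oxidation state -1.
After: C2 has 1 bond to C, 2 bonds to H, 1 bond to Li → oxidation state -3.
Δ = -3 − (-1) = -2, so this is a reduction at C2.

-2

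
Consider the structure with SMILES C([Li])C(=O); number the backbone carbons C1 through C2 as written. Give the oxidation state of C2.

+1

Bonds to more-electronegative neighbours contribute +1 each, bonds to H or metals contribute −1 each, and C–C bonds contribute 0.
C2 has one bond to C (0), a double bond to O (2×+1 = +2), one bond to H (-1).
Oxidation state = 0 + 2 − 1 = +1.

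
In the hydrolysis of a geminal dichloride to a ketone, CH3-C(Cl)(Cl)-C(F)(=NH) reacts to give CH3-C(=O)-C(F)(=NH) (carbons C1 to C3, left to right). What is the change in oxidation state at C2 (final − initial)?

0

Before: C2 has 2 bonds to C, 2 bonds to Cl → oxidation state +2.
After: C2 has 2 bonds to C, 2 bonds to O → oxidation state +2.
Δ = +2 − (+2) = 0, so no net redox change at C2.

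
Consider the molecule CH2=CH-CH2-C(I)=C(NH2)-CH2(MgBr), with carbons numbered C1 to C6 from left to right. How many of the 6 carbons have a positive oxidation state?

2

Assign +1 per bond to O/N/halogen, −1 per bond to H or an electropositive element, and 0 per bond to carbon. Tallying each carbon:
C1: 2C, 2H → 0 − 2 = -2
C2: 3C, 1H → 0 − 1 = -1
C3: 2C, 2H → 0 − 2 = -2
C4: 3C, 1I → 0 + 1 = +1
C5: 3C, 1N → 0 + 1 = +1
C6: 1C, 2H, 1Mg → 0 − 2 − 1 = -3
2 carbons (C4, C5) meet the condition.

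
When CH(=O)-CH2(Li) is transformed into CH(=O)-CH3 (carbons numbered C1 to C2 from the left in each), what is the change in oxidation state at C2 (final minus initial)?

0

Before: C2 has 1 bond to C, 2 bonds to H, 1 bond to Li → oxidation state -3.
After: C2 has 1 bond to C, 3 bonds to H → oxidation state -3.
Δ = -3 − (-3) = 0, so no net redox change at C2.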